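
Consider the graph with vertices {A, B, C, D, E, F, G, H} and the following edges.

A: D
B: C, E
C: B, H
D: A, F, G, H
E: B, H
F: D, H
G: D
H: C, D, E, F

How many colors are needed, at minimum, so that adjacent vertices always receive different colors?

D, F, H form a triangle, so at least 3 colors are needed.
3 colors suffice: color red → {A, B, G, H}; color blue → {C, D, E}; color green → {F}. No two adjacent vertices share a color.

3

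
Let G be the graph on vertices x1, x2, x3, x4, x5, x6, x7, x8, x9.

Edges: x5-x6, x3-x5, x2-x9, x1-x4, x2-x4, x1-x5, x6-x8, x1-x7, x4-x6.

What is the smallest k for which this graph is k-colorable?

x2 and x9 are adjacent, so at least 2 colors are needed.
A valid assignment using 2 colors: x1=2, x2=2, x3=2, x4=1, x5=1, x6=2, x7=1, x8=1, x9=1. Each edge has distinct colors on its endpoints.

2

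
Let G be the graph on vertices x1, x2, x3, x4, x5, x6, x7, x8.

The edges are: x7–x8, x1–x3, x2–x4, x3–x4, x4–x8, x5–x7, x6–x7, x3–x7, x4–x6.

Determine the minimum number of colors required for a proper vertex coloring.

2

x4 and x6 are adjacent, so at least 2 colors are needed.
2 colors suffice: color 1 → {x1, x4, x7}; color 2 → {x2, x3, x5, x6, x8}. Each edge has distinct colors on its endpoints.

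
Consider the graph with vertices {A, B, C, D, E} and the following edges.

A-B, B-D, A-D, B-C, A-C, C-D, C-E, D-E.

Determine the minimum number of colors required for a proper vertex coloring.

A, B, C, D are mutually adjacent (a clique of size 4), so at least 4 colors are needed.
4 colors suffice: color 1 → {C}; color 2 → {D}; color 3 → {B, E}; color 4 → {A}. No two adjacent vertices share a color.

4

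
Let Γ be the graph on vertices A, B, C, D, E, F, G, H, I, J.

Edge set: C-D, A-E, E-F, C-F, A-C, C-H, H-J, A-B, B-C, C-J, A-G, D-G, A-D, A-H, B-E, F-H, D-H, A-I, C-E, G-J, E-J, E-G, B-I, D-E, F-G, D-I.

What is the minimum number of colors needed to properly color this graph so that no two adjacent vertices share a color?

4

A, C, D, E are pairwise adjacent (a clique of size 4), so at least 4 colors are needed.
4 colors suffice: color 1 → {C, G, I}; color 2 → {E, H}; color 3 → {A, F, J}; color 4 → {B, D}. No two adjacent vertices share a color.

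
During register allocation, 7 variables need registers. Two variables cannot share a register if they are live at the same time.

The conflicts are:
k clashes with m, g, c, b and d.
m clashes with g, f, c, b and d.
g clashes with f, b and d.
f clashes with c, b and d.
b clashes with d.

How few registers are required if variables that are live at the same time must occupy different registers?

k, m, g, b, d all conflict with each other, so at least 5 registers are needed.
5 registers suffice: register 1 → {m}; register 2 → {g, c}; register 3 → {d}; register 4 → {k, f}; register 5 → {b}. No two conflicting variables share a register.

5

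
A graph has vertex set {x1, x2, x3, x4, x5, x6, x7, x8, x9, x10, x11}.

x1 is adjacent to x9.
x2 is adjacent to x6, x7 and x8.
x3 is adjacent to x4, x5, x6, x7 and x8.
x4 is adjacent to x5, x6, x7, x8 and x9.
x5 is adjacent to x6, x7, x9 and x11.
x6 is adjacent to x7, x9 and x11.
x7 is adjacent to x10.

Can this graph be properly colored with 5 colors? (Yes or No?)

Yes

The chromatic number is 5. x3, x4, x5, x6, x7 are pairwise adjacent (a clique of size 5), so at least 5 colors are needed.
One proper 5-coloring: x1=1, x2=2, x3=5, x4=2, x5=3, x6=1, x7=4, x8=1, x9=4, x10=1, x11=2.
That is already a proper 5-coloring.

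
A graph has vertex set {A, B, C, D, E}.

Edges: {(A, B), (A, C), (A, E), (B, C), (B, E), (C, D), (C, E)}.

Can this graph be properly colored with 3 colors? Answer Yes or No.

No

A, B, C, E are pairwise adjacent (a clique of size 4), so at least 4 colors are needed.
So 3 colors are not enough.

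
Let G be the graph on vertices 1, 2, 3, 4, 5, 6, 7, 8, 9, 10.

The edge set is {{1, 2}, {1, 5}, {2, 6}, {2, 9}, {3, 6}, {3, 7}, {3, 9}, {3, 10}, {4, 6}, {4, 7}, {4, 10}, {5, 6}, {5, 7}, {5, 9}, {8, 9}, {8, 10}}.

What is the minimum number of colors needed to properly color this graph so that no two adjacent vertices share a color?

3 and 9 are adjacent, so at least 2 colors are needed.
A valid assignment using 2 colors: 1=a, 2=b, 3=b, 4=b, 5=b, 6=a, 7=a, 8=b, 9=a, 10=a. No two adjacent vertices share a color.

2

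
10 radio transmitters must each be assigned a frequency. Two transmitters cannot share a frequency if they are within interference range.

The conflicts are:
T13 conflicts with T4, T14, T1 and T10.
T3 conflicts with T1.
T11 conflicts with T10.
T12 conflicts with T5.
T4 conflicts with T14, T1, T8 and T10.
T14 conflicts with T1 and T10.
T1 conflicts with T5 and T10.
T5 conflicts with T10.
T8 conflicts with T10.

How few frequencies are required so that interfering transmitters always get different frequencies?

T13, T4, T14, T1, T10 pairwise conflict, so at least 5 frequencies are needed.
5 frequencies suffice: frequency 1 → {T3, T12, T10}; frequency 2 → {T11, T1, T8}; frequency 3 → {T4, T5}; frequency 4 → {T14}; frequency 5 → {T13}. Each listed conflict is separated.

5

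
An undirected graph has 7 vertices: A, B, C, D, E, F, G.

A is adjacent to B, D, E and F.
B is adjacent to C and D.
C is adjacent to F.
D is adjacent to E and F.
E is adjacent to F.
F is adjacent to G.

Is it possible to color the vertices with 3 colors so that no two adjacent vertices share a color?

No

A, D, E, F are mutually adjacent (a clique of size 4), so at least 4 colors are needed.
So 3 colors are not enough.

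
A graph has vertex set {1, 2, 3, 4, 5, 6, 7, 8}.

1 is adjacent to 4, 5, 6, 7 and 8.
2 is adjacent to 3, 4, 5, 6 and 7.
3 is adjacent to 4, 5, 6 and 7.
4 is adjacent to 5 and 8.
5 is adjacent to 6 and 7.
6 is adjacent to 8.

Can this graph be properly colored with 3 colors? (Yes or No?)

2, 3, 5, 7 are pairwise adjacent (a clique of size 4), so at least 4 colors are needed.
So 3 colors are not enough.

No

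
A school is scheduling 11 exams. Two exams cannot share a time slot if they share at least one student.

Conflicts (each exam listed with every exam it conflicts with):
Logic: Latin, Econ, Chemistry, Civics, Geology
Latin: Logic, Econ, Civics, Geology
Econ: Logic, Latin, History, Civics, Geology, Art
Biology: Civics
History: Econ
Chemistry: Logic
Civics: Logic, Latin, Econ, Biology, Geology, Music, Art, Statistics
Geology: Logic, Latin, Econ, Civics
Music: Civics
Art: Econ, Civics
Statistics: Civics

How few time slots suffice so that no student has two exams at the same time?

5

Logic, Latin, Econ, Civics, Geology pairwise conflict, so at least 5 time slots are needed.
5 time slots suffice: Logic=3, Latin=5, Econ=2, Biology=2, History=1, Chemistry=1, Civics=1, Geology=4, Music=2, Art=3, Statistics=2. Every pair that conflicts lands in different time slots.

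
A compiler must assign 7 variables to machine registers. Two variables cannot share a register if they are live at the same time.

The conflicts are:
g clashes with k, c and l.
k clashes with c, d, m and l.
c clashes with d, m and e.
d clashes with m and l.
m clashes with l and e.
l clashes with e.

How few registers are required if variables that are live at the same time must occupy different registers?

k, d, m, l pairwise conflict, so at least 4 registers are needed.
4 registers suffice: g=2, k=3, c=1, d=4, m=2, l=1, e=3. No two conflicting variables share a register.

4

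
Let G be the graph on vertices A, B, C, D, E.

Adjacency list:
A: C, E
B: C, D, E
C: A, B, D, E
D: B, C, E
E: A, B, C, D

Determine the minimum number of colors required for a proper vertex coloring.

4

B, C, D, E are pairwise adjacent (a clique of size 4), so at least 4 colors are needed.
4 colors suffice: color 1 → {E}; color 2 → {C}; color 3 → {A, D}; color 4 → {B}. Each edge has distinct colors on its endpoints.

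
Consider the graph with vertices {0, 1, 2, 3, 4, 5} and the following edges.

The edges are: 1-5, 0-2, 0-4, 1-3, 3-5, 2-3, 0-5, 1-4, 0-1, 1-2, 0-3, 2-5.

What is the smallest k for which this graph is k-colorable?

0, 1, 2, 3, 5 form a clique, so at least 5 colors are needed.
5 colors suffice: color red → {1}; color blue → {0}; color green → {3, 4}; color yellow → {5}; color purple → {2}. No two adjacent vertices share a color.

5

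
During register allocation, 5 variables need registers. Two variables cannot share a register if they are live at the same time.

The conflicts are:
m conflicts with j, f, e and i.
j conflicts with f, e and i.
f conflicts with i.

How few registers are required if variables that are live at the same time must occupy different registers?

m, j, f, i pairwise conflict, so at least 4 registers are needed.
4 registers suffice: m=1, j=2, f=3, e=3, i=4. Each listed conflict is separated.

4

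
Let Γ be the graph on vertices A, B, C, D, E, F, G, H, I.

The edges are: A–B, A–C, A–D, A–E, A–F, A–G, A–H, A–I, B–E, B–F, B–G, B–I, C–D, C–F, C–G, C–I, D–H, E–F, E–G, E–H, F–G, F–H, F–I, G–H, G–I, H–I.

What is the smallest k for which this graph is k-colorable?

A, C, F, G, I are pairwise adjacent (a clique of size 5), so at least 5 colors are needed.
5 colors suffice: color 1 → {A}; color 2 → {D, G}; color 3 → {F}; color 4 → {E, I}; color 5 → {B, C, H}. No two adjacent vertices share a color.

5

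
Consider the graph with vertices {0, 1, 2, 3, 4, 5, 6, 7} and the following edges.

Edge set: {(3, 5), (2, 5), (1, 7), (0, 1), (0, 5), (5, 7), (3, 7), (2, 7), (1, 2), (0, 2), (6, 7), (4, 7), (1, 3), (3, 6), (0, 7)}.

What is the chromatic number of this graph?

4

0, 2, 5, 7 are mutually adjacent (a clique of size 4), so at least 4 colors are needed.
4 colors suffice: color red → {7}; color blue → {0, 3, 4}; color green → {1, 5, 6}; color yellow → {2}. Each edge has distinct colors on its endpoints.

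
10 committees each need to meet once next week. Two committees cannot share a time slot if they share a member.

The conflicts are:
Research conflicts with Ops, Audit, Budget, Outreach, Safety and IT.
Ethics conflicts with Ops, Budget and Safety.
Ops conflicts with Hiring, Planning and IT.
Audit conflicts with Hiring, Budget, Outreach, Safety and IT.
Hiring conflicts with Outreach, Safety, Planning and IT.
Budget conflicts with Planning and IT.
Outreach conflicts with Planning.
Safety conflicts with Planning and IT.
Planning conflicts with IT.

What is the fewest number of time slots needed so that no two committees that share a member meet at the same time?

4

Audit, Hiring, Safety, IT are mutually in conflict, so at least 4 time slots are needed.
4 time slots suffice: Research=3, Ethics=1, Ops=4, Audit=2, Hiring=3, Budget=4, Outreach=1, Safety=4, Planning=2, IT=1. No two conflicting committees share a time slot.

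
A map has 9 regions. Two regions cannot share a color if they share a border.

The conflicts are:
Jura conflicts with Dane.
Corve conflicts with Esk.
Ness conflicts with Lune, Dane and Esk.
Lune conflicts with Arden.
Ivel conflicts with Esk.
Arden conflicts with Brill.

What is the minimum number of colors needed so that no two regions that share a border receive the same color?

Jura and Dane conflict, so at least 2 colors are needed.
A valid assignment using 2 colors: Jura=2, Corve=2, Ness=2, Lune=1, Ivel=2, Arden=2, Dane=1, Esk=1, Brill=1. Every pair that conflicts lands in different colors.

2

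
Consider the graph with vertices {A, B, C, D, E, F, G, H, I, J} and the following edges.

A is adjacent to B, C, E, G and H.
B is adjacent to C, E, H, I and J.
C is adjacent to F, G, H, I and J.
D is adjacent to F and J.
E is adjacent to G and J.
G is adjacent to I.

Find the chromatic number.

A, B, C, H are pairwise adjacent (a clique of size 4), so at least 4 colors are needed.
4 colors suffice: color red → {C, D, E}; color blue → {B, F, G}; color green → {A, I, J}; color yellow → {H}. Each edge has distinct colors on its endpoints.

4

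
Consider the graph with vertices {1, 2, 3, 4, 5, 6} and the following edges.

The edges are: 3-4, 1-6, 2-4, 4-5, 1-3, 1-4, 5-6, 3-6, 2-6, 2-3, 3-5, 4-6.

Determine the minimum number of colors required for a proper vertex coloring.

2, 3, 4, 6 form a clique, so at least 4 colors are needed.
A valid assignment using 4 colors: 1=d, 2=d, 3=a, 4=b, 5=d, 6=c. Each edge has distinct colors on its endpoints.

4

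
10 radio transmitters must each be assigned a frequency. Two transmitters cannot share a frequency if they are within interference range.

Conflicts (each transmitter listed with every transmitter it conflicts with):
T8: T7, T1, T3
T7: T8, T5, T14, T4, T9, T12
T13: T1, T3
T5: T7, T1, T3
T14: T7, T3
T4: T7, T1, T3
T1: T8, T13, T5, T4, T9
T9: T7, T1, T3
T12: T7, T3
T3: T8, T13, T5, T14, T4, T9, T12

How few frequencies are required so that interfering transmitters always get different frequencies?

T7 and T9 conflict, so at least 2 frequencies are needed.
2 frequencies suffice: frequency 1 → {T7, T1, T3}; frequency 2 → {T8, T13, T5, T14, T4, T9, T12}. Each listed conflict is separated.

2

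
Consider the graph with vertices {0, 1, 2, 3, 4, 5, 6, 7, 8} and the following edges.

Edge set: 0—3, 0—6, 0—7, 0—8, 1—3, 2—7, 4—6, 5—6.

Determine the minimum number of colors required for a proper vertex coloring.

2

0 and 3 are adjacent, so at least 2 colors are needed.
2 colors suffice: color red → {0, 1, 2, 4, 5}; color blue → {3, 6, 7, 8}. Every edge joins two different colors.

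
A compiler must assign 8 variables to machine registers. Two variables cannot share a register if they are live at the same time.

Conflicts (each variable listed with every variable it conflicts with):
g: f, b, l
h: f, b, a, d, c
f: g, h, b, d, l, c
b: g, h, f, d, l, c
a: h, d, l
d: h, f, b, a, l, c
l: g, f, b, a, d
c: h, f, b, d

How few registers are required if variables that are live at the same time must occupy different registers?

h, f, b, d, c all conflict with each other, so at least 5 registers are needed.
5 registers suffice: g=3, h=4, f=1, b=2, a=1, d=3, l=4, c=5. Each listed conflict is separated.

5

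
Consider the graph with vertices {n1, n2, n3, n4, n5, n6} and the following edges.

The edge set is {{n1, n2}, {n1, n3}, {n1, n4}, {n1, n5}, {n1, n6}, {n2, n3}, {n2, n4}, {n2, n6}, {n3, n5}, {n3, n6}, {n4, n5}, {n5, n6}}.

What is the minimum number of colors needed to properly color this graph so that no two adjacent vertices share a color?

n1, n2, n3, n6 are pairwise adjacent (a clique of size 4), so at least 4 colors are needed.
4 colors suffice: color red → {n1}; color blue → {n4, n6}; color green → {n3}; color yellow → {n2, n5}. Each edge has distinct colors on its endpoints.

4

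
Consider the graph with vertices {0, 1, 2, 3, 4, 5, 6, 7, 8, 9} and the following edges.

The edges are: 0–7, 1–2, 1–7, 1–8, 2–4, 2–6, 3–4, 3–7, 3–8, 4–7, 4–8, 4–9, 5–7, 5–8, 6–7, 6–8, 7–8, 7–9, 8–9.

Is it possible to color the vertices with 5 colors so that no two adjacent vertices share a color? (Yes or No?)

The chromatic number is 4. 3, 4, 7, 8 are pairwise adjacent (a clique of size 4), so at least 4 colors are needed.
A valid assignment using 4 colors: 0=b, 1=c, 2=a, 3=d, 4=c, 5=c, 6=c, 7=a, 8=b, 9=d.
Since 5 ≥ 4, a proper 5-coloring certainly exists.

Yes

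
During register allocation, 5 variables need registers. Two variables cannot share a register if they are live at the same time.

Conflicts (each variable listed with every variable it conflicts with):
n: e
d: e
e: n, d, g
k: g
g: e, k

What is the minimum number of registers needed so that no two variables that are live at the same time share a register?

2

k and g conflict, so at least 2 registers are needed.
2 registers suffice: register 1 → {e, k}; register 2 → {n, d, g}. Each listed conflict is separated.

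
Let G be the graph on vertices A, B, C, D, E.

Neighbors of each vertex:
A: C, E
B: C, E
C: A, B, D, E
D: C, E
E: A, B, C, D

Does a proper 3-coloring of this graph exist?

Yes

The chromatic number is 3. A, C, E are mutually adjacent, so at least 3 colors are needed.
3 colors suffice: color 1 → {E}; color 2 → {C}; color 3 → {A, B, D}.
That is already a proper 3-coloring.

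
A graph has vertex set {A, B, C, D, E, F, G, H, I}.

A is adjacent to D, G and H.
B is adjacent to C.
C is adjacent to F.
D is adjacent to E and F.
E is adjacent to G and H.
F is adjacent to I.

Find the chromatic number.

2

E and H are adjacent, so at least 2 colors are needed.
2 colors suffice: color 1 → {A, B, E, F}; color 2 → {C, D, G, H, I}. Each edge has distinct colors on its endpoints.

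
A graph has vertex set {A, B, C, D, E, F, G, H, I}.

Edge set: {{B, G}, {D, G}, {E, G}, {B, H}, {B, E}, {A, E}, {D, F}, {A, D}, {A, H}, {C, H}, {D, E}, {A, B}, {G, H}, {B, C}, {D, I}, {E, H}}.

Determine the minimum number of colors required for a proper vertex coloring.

4

B, E, G, H form a clique, so at least 4 colors are needed.
4 colors suffice: color 1 → {C, E, F, I}; color 2 → {B, D}; color 3 → {H}; color 4 → {A, G}. No two adjacent vertices share a color.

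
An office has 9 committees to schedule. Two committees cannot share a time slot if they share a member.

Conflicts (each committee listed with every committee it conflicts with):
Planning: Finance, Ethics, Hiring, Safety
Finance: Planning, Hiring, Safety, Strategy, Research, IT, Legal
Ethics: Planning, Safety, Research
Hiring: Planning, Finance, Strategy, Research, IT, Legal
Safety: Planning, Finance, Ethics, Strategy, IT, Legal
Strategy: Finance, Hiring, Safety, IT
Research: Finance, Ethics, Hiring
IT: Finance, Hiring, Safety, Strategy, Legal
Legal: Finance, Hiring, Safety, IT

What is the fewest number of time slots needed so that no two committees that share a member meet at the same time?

4

Finance, Safety, Strategy, IT all conflict with each other, so at least 4 time slots are needed.
4 time slots suffice: time slot 1 → {Finance, Ethics}; time slot 2 → {Hiring, Safety}; time slot 3 → {Planning, Research, IT}; time slot 4 → {Strategy, Legal}. No two conflicting committees share a time slot.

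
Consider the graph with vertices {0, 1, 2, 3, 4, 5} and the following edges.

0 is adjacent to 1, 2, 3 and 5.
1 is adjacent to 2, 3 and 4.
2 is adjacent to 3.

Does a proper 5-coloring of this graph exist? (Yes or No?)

The chromatic number is 4. 0, 1, 2, 3 form a clique, so at least 4 colors are needed.
4 colors suffice: color red → {1, 5}; color blue → {0, 4}; color green → {3}; color yellow → {2}.
Since 5 ≥ 4, a proper 5-coloring certainly exists.

Yes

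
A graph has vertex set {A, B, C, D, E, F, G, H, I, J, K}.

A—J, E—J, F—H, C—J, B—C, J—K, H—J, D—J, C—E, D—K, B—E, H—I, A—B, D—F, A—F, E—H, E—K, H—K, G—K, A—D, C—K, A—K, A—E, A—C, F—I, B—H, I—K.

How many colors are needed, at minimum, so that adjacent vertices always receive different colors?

A, C, E, J, K form a clique, so at least 5 colors are needed.
One proper 5-coloring: A=2, B=1, C=5, D=4, E=4, F=1, G=2, H=2, I=3, J=3, K=1. Each edge has distinct colors on its endpoints.

5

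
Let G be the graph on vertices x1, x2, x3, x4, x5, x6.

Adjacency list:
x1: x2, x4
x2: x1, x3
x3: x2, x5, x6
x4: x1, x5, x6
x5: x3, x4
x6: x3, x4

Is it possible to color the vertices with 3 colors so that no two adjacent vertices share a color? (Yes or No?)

Yes

The chromatic number is 3. The cycle x2-x3-x5-x4-x1-x2 has odd length 5, so it cannot be 2-colored; at least 3 colors are needed.
3 colors suffice: x1=2, x2=3, x3=1, x4=1, x5=2, x6=2.
That is already a proper 3-coloring.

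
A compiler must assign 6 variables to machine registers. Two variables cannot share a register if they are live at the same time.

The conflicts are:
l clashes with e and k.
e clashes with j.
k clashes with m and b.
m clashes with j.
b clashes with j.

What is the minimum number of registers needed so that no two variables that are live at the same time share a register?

3

The cycle j-e-l-k-b-j has odd length 5, so it cannot be 2-colored; at least 3 registers are needed.
3 registers suffice: register 1 → {k, j}; register 2 → {l, m, b}; register 3 → {e}. No two conflicting variables share a register.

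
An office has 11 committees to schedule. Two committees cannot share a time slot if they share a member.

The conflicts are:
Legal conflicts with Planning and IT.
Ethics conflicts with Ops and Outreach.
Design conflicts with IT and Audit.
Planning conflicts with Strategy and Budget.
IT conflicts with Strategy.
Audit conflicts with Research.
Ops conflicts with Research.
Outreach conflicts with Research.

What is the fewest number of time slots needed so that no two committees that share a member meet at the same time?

Ops and Research conflict, so at least 2 time slots are needed.
2 time slots suffice: time slot 1 → {Legal, Ethics, Design, Strategy, Budget, Research}; time slot 2 → {Planning, IT, Audit, Ops, Outreach}. No two conflicting committees share a time slot.

2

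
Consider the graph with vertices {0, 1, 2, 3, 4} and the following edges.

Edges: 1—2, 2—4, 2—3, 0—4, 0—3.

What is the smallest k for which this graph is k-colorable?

1 and 2 are adjacent, so at least 2 colors are needed.
2 colors suffice: 0=red, 1=blue, 2=red, 3=blue, 4=blue. Each edge has distinct colors on its endpoints.

2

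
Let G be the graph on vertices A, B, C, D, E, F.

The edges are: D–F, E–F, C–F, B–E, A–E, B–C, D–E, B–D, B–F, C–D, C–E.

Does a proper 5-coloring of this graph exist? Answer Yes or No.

Yes

The chromatic number is 5. B, C, D, E, F are mutually adjacent (a clique of size 5), so at least 5 colors are needed.
5 colors suffice: color 1 → {E}; color 2 → {A, D}; color 3 → {B}; color 4 → {F}; color 5 → {C}.
That is already a proper 5-coloring.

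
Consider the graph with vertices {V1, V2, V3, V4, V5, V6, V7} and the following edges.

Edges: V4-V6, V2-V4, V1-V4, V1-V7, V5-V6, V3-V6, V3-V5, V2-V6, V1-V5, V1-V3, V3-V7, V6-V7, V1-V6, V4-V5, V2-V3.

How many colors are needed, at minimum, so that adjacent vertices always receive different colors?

V1, V3, V6, V7 form a clique, so at least 4 colors are needed.
4 colors suffice: V1=3, V2=3, V3=2, V4=2, V5=4, V6=1, V7=4. No two adjacent vertices share a color.

4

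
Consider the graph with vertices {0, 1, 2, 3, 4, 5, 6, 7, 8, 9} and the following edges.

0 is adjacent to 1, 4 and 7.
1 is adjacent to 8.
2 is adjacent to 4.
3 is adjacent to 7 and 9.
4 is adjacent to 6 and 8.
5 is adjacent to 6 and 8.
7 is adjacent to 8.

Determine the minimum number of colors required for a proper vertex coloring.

2

3 and 7 are adjacent, so at least 2 colors are needed.
2 colors suffice: color red → {0, 2, 3, 6, 8}; color blue → {1, 4, 5, 7, 9}. Every edge joins two different colors.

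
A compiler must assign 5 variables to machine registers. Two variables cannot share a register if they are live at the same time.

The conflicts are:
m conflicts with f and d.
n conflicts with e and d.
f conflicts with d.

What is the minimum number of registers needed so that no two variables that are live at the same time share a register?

3

m, f, d all conflict with each other, so at least 3 registers are needed.
3 registers suffice: register 1 → {e, d}; register 2 → {m, n}; register 3 → {f}. No two conflicting variables share a register.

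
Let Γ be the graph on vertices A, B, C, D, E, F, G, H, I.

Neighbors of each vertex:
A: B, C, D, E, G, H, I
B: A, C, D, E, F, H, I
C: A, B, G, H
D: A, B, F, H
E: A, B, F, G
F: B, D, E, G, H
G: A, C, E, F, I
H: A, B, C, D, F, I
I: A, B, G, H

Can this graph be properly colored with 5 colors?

Yes

The chromatic number is 4. A, B, C, H form a clique, so at least 4 colors are needed.
4 colors suffice: color 1 → {A, F}; color 2 → {B, G}; color 3 → {E, H}; color 4 → {C, D, I}.
Since 5 ≥ 4, a proper 5-coloring certainly exists.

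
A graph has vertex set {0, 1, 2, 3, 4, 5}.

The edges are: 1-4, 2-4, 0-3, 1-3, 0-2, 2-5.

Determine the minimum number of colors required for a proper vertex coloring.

3

The cycle 3-1-4-2-0-3 has odd length 5, so it cannot be 2-colored; at least 3 colors are needed.
3 colors suffice: 0=c, 1=a, 2=a, 3=b, 4=b, 5=b. No two adjacent vertices share a color.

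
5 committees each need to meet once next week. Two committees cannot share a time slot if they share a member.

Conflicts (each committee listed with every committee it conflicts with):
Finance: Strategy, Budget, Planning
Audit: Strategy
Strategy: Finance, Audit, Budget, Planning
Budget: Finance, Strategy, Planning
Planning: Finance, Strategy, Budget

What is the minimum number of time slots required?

4

Finance, Strategy, Budget, Planning all conflict with each other, so at least 4 time slots are needed.
4 time slots suffice: Finance=2, Audit=2, Strategy=1, Budget=4, Planning=3. No two conflicting committees share a time slot.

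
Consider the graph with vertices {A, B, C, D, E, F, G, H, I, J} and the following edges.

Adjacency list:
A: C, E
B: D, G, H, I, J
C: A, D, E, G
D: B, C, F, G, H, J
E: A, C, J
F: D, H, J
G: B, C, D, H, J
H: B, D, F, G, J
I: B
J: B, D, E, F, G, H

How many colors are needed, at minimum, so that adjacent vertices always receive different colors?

B, D, G, H, J are pairwise adjacent (a clique of size 5), so at least 5 colors are needed.
5 colors suffice: color 1 → {C, I, J}; color 2 → {D, E}; color 3 → {A, B, F}; color 4 → {H}; color 5 → {G}. Every edge joins two different colors.

5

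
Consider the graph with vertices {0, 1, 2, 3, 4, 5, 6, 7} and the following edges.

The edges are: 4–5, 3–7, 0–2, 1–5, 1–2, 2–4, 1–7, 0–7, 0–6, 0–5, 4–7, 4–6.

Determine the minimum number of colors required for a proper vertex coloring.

4 and 5 are adjacent, so at least 2 colors are needed.
2 colors suffice: color red → {0, 1, 3, 4}; color blue → {2, 5, 6, 7}. Each edge has distinct colors on its endpoints.

2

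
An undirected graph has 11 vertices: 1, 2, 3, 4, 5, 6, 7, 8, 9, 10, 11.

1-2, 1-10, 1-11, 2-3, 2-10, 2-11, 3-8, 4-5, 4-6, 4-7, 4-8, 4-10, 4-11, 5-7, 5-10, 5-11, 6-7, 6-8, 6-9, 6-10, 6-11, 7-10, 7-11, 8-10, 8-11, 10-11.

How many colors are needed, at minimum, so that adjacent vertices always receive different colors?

4, 6, 8, 10, 11 form a clique, so at least 5 colors are needed.
5 colors suffice: color red → {3, 9, 11}; color blue → {10}; color green → {2, 5, 6}; color yellow → {1, 4}; color purple → {7, 8}. No two adjacent vertices share a color.

5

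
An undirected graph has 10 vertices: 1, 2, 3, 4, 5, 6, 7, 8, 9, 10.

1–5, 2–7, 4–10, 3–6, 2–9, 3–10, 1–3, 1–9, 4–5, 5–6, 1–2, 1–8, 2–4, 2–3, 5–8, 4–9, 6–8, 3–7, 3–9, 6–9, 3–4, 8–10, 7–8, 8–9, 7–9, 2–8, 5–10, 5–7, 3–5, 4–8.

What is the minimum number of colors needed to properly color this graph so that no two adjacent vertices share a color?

4, 5, 8, 10 form a clique, so at least 4 colors are needed.
4 colors suffice: 1=d, 2=c, 3=a, 4=d, 5=b, 6=c, 7=d, 8=a, 9=b, 10=c. No two adjacent vertices share a color.

4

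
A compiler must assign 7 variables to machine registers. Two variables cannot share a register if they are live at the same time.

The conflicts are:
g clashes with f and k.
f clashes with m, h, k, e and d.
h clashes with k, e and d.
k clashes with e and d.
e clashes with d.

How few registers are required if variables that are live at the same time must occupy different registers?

f, h, k, e, d pairwise conflict, so at least 5 registers are needed.
5 registers suffice: register 1 → {f}; register 2 → {m, k}; register 3 → {g, e}; register 4 → {d}; register 5 → {h}. Each listed conflict is separated.

5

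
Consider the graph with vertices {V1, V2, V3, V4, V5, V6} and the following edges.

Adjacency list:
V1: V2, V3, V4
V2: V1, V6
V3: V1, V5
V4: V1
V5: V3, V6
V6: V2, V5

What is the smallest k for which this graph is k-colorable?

The cycle V6-V2-V1-V3-V5-V6 has odd length 5, so it cannot be 2-colored; at least 3 colors are needed.
3 colors suffice: V1=1, V2=2, V3=3, V4=2, V5=2, V6=1. No two adjacent vertices share a color.

3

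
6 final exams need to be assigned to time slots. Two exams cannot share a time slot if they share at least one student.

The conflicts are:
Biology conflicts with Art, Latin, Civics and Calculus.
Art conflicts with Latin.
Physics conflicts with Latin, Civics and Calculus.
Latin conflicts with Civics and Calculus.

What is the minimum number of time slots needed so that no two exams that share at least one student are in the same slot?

Physics, Latin, Civics pairwise conflict, so at least 3 time slots are needed.
3 time slots suffice: Biology=2, Art=3, Physics=2, Latin=1, Civics=3, Calculus=3. Each listed conflict is separated.

3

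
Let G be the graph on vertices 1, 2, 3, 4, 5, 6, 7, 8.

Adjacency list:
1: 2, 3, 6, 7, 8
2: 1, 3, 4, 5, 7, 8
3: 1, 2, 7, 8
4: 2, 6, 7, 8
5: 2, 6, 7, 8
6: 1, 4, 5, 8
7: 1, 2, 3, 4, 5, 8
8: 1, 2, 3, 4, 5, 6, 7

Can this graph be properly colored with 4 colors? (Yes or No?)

1, 2, 3, 7, 8 are pairwise adjacent (a clique of size 5), so at least 5 colors are needed.
So 4 colors are not enough.

No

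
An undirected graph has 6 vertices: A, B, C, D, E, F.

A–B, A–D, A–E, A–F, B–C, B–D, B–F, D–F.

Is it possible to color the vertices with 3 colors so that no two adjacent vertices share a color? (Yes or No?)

No

A, B, D, F are mutually adjacent (a clique of size 4), so at least 4 colors are needed.
So 3 colors are not enough.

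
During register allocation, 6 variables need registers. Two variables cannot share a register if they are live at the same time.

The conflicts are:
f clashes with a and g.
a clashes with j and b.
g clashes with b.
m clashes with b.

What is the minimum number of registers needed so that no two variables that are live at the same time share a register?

a and b conflict, so at least 2 registers are needed.
2 registers suffice: f=2, a=1, j=2, g=1, m=1, b=2. Each listed conflict is separated.

2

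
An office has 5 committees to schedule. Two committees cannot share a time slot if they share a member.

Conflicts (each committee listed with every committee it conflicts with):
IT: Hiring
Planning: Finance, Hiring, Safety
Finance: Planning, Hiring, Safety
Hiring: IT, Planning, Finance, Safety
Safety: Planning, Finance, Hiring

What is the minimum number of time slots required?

Planning, Finance, Hiring, Safety pairwise conflict, so at least 4 time slots are needed.
4 time slots suffice: IT=2, Planning=3, Finance=2, Hiring=1, Safety=4. No two conflicting committees share a time slot.

4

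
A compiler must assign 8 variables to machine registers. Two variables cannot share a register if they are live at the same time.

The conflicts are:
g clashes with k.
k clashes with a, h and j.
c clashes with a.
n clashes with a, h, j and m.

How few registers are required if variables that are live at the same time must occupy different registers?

2

n and a conflict, so at least 2 registers are needed.
2 registers suffice: register 1 → {k, c, n}; register 2 → {g, a, h, j, m}. No two conflicting variables share a register.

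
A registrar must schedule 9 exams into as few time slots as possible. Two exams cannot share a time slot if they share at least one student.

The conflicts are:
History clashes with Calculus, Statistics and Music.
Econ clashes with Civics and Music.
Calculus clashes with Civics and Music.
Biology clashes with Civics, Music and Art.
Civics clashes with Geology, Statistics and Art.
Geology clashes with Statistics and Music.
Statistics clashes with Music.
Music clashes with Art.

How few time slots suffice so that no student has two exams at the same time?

Geology, Statistics, Music are mutually in conflict, so at least 3 time slots are needed.
3 time slots suffice: time slot 1 → {Civics, Music}; time slot 2 → {Econ, Calculus, Statistics, Art}; time slot 3 → {History, Biology, Geology}. Every pair that conflicts lands in different time slots.

3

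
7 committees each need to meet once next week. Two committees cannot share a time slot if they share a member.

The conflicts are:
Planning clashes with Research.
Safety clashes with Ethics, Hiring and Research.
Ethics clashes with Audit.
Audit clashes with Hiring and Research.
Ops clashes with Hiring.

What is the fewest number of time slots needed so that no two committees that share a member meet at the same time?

Safety and Ethics conflict, so at least 2 time slots are needed.
2 time slots suffice: time slot 1 → {Planning, Safety, Audit, Ops}; time slot 2 → {Ethics, Hiring, Research}. Every pair that conflicts lands in different time slots.

2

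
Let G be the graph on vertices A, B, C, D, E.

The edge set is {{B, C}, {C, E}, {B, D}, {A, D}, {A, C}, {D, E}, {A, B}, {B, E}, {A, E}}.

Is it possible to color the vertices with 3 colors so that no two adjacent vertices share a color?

No

A, B, D, E are mutually adjacent (a clique of size 4), so at least 4 colors are needed.
So 3 colors are not enough.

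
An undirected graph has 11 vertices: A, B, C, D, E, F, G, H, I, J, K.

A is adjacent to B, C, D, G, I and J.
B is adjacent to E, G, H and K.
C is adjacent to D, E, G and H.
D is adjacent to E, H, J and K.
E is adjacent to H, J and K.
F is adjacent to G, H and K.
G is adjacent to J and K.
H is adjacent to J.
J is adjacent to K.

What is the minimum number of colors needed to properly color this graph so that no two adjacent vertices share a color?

C, D, E, H are pairwise adjacent (a clique of size 4), so at least 4 colors are needed.
4 colors suffice: color 1 → {A, H, K}; color 2 → {B, C, F, I, J}; color 3 → {D, G}; color 4 → {E}. No two adjacent vertices share a color.

4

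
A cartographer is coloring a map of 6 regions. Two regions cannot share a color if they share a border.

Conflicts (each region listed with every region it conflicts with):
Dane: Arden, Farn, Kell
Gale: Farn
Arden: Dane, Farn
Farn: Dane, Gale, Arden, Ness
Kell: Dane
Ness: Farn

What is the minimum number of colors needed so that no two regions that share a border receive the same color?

3

Dane, Arden, Farn pairwise conflict, so at least 3 colors are needed.
3 colors suffice: color 1 → {Farn, Kell}; color 2 → {Dane, Gale, Ness}; color 3 → {Arden}. Every pair that conflicts lands in different colors.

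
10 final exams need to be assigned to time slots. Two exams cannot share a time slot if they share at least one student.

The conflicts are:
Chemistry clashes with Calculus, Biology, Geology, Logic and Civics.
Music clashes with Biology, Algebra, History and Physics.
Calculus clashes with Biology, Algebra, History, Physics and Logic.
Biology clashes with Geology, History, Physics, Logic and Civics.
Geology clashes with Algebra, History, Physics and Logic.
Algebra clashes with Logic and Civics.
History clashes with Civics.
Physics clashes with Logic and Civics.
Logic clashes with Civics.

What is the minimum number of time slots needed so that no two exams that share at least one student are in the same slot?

Chemistry, Calculus, Biology, Logic pairwise conflict, so at least 4 time slots are needed.
4 time slots suffice: time slot 1 → {Biology, Algebra}; time slot 2 → {History, Logic}; time slot 3 → {Music, Calculus, Geology, Civics}; time slot 4 → {Chemistry, Physics}. Each listed conflict is separated.

4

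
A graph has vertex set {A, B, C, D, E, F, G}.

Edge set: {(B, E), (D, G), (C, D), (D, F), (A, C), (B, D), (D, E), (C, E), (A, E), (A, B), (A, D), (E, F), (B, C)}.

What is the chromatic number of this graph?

5

A, B, C, D, E are mutually adjacent (a clique of size 5), so at least 5 colors are needed.
One proper 5-coloring: A=4, B=3, C=5, D=1, E=2, F=3, G=2. Each edge has distinct colors on its endpoints.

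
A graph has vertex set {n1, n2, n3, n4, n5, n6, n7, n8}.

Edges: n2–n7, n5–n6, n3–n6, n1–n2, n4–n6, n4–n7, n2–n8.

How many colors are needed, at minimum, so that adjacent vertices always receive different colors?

2

n4 and n7 are adjacent, so at least 2 colors are needed.
2 colors suffice: color 1 → {n2, n3, n4, n5}; color 2 → {n1, n6, n7, n8}. Every edge joins two different colors.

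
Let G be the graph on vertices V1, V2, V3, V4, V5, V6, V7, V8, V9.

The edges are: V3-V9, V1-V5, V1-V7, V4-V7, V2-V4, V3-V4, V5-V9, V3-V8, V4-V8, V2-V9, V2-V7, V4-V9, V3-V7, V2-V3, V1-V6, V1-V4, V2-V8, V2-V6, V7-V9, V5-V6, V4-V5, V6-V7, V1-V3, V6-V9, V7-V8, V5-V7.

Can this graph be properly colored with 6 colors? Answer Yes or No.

Yes

The chromatic number is 5. V2, V3, V4, V7, V8 form a clique, so at least 5 colors are needed.
5 colors suffice: color 1 → {V7}; color 2 → {V4, V6}; color 3 → {V3, V5}; color 4 → {V1, V8, V9}; color 5 → {V2}.
Since 6 ≥ 5, a proper 6-coloring certainly exists.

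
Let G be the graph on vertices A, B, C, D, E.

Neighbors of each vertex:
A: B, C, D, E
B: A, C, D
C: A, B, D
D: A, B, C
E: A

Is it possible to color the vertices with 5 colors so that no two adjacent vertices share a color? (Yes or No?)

The chromatic number is 4. A, B, C, D are mutually adjacent (a clique of size 4), so at least 4 colors are needed.
4 colors suffice: color red → {A}; color blue → {B, E}; color green → {C}; color yellow → {D}.
Since 5 ≥ 4, a proper 5-coloring certainly exists.

Yes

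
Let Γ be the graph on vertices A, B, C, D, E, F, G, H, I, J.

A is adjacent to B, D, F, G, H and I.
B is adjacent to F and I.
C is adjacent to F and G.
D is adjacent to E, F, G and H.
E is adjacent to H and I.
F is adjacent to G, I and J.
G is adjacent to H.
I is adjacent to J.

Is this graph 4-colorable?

The chromatic number is 4. A, B, F, I form a clique, so at least 4 colors are needed.
4 colors suffice: color red → {F, H}; color blue → {A, C, E, J}; color green → {G, I}; color yellow → {B, D}.
That is already a proper 4-coloring.

Yes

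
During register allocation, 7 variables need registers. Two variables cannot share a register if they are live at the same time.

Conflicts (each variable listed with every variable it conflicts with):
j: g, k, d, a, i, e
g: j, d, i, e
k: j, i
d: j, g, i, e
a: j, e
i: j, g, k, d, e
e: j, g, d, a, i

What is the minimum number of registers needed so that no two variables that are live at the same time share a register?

j, g, d, i, e are mutually in conflict, so at least 5 registers are needed.
Using 5 registers: j=1, g=4, k=2, d=5, a=3, i=3, e=2. Each listed conflict is separated.

5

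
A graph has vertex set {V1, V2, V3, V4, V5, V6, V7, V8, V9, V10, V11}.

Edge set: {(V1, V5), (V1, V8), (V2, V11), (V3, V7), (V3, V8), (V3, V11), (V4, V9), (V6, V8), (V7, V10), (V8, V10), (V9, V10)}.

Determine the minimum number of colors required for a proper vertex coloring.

2

V3 and V7 are adjacent, so at least 2 colors are needed.
A valid assignment using 2 colors: V1=B, V2=B, V3=B, V4=B, V5=R, V6=B, V7=R, V8=R, V9=R, V10=B, V11=R. No two adjacent vertices share a color.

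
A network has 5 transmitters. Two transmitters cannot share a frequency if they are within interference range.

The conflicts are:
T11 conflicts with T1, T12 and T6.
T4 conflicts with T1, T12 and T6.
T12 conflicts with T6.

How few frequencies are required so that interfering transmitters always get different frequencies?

T4, T12, T6 are mutually in conflict, so at least 3 frequencies are needed.
3 frequencies suffice: T11=1, T4=1, T1=2, T12=2, T6=3. Every pair that conflicts lands in different frequencies.

3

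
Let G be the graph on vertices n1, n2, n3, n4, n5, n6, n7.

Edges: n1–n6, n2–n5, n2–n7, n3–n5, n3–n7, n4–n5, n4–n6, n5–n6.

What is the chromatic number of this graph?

3

n4, n5, n6 are mutually adjacent, so at least 3 colors are needed.
3 colors suffice: n1=red, n2=blue, n3=blue, n4=green, n5=red, n6=blue, n7=red. Every edge joins two different colors.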